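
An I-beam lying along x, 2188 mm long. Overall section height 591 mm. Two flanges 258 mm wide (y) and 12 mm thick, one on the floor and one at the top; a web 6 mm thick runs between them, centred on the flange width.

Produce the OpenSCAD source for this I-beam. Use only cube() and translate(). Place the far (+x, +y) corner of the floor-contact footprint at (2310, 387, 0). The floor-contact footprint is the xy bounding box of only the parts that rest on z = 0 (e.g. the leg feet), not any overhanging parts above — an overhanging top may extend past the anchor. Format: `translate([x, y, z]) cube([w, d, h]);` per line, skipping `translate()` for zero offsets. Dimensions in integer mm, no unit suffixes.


translate([122, 129, 0]) cube([2188, 258, 12]);
translate([122, 255, 12]) cube([2188, 6, 567]);
translate([122, 129, 579]) cube([2188, 258, 12]);


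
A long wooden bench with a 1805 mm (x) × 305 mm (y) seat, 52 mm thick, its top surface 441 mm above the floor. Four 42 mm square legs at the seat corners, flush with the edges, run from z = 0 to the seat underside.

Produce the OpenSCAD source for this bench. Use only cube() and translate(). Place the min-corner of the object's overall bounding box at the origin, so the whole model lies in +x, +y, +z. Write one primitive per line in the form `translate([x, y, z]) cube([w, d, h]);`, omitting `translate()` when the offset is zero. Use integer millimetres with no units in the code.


translate([0, 0, 389]) cube([1805, 305, 52]);
cube([42, 42, 389]);
translate([0, 263, 0]) cube([42, 42, 389]);
translate([1763, 0, 0]) cube([42, 42, 389]);
translate([1763, 263, 0]) cube([42, 42, 389]);


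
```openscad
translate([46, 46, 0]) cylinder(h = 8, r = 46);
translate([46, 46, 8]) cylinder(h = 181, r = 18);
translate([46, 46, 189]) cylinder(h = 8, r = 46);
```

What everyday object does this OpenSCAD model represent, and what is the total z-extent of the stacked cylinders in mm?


A spool. The overall height is 197 mm.

Three coaxial cylinders, large–small–large — a spool. Two 8 mm flanges and a 181 mm core give 8 + 181 + 8 = 197 mm.


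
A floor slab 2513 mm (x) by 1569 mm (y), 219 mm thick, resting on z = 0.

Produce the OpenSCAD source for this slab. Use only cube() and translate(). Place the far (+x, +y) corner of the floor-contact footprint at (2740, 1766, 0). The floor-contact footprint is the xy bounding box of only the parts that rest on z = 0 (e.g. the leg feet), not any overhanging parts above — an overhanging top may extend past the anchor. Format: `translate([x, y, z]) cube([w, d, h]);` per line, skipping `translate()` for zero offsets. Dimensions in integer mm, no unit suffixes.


translate([227, 197, 0]) cube([2513, 1569, 219]);


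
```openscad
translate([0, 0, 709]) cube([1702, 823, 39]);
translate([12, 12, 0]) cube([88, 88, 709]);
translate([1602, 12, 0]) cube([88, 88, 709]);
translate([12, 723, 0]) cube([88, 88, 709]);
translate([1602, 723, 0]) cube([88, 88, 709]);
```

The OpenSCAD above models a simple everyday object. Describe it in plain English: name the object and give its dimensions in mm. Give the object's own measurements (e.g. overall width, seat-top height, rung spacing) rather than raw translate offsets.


A table: top 1702 mm (x) × 823 mm (y), 39 mm thick, upper face at z = 748 mm, on four 88×88 mm square legs, each inset 12 mm from the nearest pair of top edges from z = 0 to the bottom of the top.


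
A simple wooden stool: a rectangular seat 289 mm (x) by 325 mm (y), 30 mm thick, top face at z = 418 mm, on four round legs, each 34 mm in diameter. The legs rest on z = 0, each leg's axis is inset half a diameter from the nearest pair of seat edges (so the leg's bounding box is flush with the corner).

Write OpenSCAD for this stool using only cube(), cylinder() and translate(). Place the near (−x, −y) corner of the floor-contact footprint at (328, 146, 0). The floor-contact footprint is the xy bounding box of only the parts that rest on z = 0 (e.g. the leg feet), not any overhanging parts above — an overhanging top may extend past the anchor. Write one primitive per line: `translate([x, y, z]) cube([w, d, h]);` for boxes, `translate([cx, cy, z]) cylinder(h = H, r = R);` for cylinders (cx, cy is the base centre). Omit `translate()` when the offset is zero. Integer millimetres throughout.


translate([328, 146, 388]) cube([289, 325, 30]);
translate([345, 163, 0]) cylinder(h = 388, r = 17);
translate([600, 163, 0]) cylinder(h = 388, r = 17);
translate([345, 454, 0]) cylinder(h = 388, r = 17);
translate([600, 454, 0]) cylinder(h = 388, r = 17);


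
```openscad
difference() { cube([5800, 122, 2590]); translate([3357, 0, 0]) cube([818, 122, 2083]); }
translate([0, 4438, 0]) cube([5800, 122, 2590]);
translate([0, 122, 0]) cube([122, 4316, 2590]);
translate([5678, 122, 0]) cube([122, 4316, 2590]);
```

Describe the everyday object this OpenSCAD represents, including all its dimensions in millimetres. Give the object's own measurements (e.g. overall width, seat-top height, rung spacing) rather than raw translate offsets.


A single room: four walls, each 2590 mm tall and 122 mm thick, enclosing an outside footprint 5800×4560 mm (x × y), no floor or roof. The front and back walls (−y and +y sides) run the full x-width; the side walls fit between their inner faces. A door opening 818 mm wide and 2083 mm tall is cut through the front wall from the floor up, its −x edge 3357 mm from the wall's −x end.


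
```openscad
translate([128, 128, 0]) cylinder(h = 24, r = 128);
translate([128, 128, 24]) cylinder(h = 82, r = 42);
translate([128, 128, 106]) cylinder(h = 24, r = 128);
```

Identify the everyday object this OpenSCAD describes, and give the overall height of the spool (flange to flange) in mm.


A spool. The overall height is 130 mm.

Three coaxial cylinders, large–small–large — a spool. Two 24 mm flanges and a 82 mm core give 24 + 82 + 24 = 130 mm.


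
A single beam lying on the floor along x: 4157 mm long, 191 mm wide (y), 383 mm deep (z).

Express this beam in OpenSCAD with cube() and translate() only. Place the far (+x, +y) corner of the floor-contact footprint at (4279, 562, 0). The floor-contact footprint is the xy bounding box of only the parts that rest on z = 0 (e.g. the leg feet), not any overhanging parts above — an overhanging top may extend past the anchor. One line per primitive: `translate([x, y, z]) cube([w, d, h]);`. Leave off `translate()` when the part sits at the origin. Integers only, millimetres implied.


translate([122, 371, 0]) cube([4157, 191, 383]);


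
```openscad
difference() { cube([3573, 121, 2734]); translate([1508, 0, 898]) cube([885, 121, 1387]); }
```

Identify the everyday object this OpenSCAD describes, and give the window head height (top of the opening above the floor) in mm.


A wall with a window opening. The window head height is 2285 mm.

A wall with a rectangular opening subtracted — a window. Sill at z = 898, opening 1387 mm tall, so the head is at 898 + 1387 = 2285 mm.


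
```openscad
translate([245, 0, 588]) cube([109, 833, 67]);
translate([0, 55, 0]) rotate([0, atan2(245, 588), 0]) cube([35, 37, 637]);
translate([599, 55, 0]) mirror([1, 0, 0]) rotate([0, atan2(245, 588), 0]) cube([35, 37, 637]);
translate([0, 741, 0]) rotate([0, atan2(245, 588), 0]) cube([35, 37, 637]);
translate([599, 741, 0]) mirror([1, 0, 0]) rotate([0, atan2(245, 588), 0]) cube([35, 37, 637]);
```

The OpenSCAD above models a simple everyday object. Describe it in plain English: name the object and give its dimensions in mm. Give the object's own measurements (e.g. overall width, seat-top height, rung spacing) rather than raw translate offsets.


A sawhorse. A 109×833×67 mm beam (x, y, z) sits on two A-frame leg pairs. Each pair is two raked legs of 35×37 mm section (37 mm along y) splaying symmetrically in x. Each leg rises 588 mm vertically over 245 mm of horizontal reach and is 637 mm long along its own axis. Every leg's outer bottom edge rests on the floor and its outer top edge meets a bottom edge of the beam — the left legs (tilting toward +x) meet the beam's −x bottom edge, the right legs (their mirror images, tilting toward −x) meet its +x bottom edge — so the leg tops tuck under the beam, the beam's underside is 588 mm above the floor, and the feet are 599 mm apart outside-to-outside with the beam centred between them. The two leg pairs are set in 55 mm from either end of the beam.


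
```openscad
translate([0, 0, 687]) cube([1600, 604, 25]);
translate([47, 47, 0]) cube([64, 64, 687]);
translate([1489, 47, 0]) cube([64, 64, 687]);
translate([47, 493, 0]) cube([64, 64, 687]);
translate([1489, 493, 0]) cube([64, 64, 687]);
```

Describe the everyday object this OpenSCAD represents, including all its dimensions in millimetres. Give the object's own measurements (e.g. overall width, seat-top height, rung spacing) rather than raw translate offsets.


A table: top 1600 mm (x) × 604 mm (y), 25 mm thick, upper face at z = 712 mm, on four 64×64 mm square legs, each inset 47 mm from the nearest pair of top edges from z = 0 to the bottom of the top.


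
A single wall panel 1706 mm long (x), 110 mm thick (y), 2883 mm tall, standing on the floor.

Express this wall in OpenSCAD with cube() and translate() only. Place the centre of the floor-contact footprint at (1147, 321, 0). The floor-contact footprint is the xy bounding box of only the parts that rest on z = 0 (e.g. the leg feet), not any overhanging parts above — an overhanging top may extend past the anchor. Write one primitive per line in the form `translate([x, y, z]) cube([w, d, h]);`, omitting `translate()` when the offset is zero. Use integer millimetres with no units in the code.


translate([294, 266, 0]) cube([1706, 110, 2883]);


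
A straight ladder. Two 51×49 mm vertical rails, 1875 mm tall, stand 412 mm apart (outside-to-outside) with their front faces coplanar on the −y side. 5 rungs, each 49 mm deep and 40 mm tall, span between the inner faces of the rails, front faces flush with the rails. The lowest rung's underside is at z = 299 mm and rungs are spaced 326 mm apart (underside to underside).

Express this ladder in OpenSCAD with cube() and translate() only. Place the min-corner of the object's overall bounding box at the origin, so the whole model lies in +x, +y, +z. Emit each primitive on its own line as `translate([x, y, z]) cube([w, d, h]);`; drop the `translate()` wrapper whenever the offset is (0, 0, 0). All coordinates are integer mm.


cube([51, 49, 1875]);
translate([361, 0, 0]) cube([51, 49, 1875]);
translate([51, 0, 299]) cube([310, 49, 40]);
translate([51, 0, 625]) cube([310, 49, 40]);
translate([51, 0, 951]) cube([310, 49, 40]);
translate([51, 0, 1277]) cube([310, 49, 40]);
translate([51, 0, 1603]) cube([310, 49, 40]);


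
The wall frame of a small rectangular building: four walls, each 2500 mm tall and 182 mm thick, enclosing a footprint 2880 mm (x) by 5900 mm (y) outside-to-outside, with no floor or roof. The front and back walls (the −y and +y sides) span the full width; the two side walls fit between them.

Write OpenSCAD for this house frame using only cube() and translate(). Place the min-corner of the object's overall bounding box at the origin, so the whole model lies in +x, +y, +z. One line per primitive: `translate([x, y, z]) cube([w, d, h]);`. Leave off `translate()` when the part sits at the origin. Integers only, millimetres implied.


cube([2880, 182, 2500]);
translate([0, 5718, 0]) cube([2880, 182, 2500]);
translate([0, 182, 0]) cube([182, 5536, 2500]);
translate([2698, 182, 0]) cube([182, 5536, 2500]);


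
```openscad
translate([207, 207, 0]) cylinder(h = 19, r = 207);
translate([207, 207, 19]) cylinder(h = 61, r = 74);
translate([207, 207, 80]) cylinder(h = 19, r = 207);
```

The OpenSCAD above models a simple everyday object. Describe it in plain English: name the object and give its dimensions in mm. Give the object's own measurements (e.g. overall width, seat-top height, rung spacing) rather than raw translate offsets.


A spool: two coaxial disc flanges of radius 207 mm and thickness 19 mm, joined by a core cylinder of radius 74 mm and height 61 mm. The lower flange rests on z = 0 and the three cylinders share a vertical axis.


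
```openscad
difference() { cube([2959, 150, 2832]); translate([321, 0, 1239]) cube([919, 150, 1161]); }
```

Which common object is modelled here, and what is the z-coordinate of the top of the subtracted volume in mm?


A wall with a window opening. The window head height is 2400 mm.

A wall with a rectangular opening subtracted — a window. Sill at z = 1239, opening 1161 mm tall, so the head is at 1239 + 1161 = 2400 mm.


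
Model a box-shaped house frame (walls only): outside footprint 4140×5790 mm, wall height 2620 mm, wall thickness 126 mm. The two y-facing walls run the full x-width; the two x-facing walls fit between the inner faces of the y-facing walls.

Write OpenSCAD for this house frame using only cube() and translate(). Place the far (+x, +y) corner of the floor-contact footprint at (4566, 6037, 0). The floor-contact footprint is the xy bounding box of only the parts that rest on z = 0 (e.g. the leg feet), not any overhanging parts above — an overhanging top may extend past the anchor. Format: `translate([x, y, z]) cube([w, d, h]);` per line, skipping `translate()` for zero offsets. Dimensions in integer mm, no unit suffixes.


translate([426, 247, 0]) cube([4140, 126, 2620]);
translate([426, 5911, 0]) cube([4140, 126, 2620]);
translate([426, 373, 0]) cube([126, 5538, 2620]);
translate([4440, 373, 0]) cube([126, 5538, 2620]);


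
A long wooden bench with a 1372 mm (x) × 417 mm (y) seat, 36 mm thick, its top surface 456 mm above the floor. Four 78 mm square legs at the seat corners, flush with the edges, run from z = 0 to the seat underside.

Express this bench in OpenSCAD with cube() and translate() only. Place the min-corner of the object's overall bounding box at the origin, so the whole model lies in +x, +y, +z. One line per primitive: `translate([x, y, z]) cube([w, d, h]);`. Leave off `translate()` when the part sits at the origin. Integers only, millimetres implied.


translate([0, 0, 420]) cube([1372, 417, 36]);
cube([78, 78, 420]);
translate([0, 339, 0]) cube([78, 78, 420]);
translate([1294, 0, 0]) cube([78, 78, 420]);
translate([1294, 339, 0]) cube([78, 78, 420]);


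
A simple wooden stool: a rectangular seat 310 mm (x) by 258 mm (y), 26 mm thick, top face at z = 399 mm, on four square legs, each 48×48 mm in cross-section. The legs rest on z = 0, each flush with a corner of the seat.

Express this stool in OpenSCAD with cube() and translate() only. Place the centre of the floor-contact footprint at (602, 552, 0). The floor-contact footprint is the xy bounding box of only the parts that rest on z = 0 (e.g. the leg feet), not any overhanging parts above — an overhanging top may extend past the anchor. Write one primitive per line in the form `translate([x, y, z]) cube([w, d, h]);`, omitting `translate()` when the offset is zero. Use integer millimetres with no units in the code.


translate([447, 423, 373]) cube([310, 258, 26]);
translate([447, 423, 0]) cube([48, 48, 373]);
translate([709, 423, 0]) cube([48, 48, 373]);
translate([447, 633, 0]) cube([48, 48, 373]);
translate([709, 633, 0]) cube([48, 48, 373]);


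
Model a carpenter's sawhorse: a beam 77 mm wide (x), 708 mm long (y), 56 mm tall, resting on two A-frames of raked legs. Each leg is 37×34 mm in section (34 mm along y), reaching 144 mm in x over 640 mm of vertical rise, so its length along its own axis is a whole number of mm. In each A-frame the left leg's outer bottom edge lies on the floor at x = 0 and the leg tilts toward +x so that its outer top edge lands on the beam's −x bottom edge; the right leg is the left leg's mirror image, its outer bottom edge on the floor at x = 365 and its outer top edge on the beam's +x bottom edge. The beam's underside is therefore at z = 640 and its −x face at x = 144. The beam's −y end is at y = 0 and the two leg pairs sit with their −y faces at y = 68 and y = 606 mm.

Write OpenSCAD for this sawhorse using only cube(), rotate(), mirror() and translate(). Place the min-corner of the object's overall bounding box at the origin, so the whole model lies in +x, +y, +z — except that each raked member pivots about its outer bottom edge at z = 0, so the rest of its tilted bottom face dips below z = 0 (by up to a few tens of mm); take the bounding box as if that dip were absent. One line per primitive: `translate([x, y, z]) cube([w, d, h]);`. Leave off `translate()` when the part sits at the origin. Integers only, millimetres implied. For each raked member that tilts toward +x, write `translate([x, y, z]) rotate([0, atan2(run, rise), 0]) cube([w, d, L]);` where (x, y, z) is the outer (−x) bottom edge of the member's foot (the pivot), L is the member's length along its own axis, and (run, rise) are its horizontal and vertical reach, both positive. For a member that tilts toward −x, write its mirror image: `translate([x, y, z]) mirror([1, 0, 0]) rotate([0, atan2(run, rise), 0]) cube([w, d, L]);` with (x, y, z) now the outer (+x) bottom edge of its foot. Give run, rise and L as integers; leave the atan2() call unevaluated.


translate([144, 0, 640]) cube([77, 708, 56]);
translate([0, 68, 0]) rotate([0, atan2(144, 640), 0]) cube([37, 34, 656]);
translate([365, 68, 0]) mirror([1, 0, 0]) rotate([0, atan2(144, 640), 0]) cube([37, 34, 656]);
translate([0, 606, 0]) rotate([0, atan2(144, 640), 0]) cube([37, 34, 656]);
translate([365, 606, 0]) mirror([1, 0, 0]) rotate([0, atan2(144, 640), 0]) cube([37, 34, 656]);


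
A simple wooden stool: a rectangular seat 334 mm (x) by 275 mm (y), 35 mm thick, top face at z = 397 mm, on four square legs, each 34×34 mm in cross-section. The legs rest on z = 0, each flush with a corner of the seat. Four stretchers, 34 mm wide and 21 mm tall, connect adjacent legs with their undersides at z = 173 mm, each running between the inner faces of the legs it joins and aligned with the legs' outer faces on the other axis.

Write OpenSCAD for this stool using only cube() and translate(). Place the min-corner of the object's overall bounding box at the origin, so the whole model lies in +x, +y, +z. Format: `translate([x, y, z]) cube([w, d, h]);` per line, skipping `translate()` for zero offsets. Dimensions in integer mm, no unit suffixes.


translate([0, 0, 362]) cube([334, 275, 35]);
cube([34, 34, 362]);
translate([300, 0, 0]) cube([34, 34, 362]);
translate([0, 241, 0]) cube([34, 34, 362]);
translate([300, 241, 0]) cube([34, 34, 362]);
translate([34, 0, 173]) cube([266, 34, 21]);
translate([34, 241, 173]) cube([266, 34, 21]);
translate([0, 34, 173]) cube([34, 207, 21]);
translate([300, 34, 173]) cube([34, 207, 21]);


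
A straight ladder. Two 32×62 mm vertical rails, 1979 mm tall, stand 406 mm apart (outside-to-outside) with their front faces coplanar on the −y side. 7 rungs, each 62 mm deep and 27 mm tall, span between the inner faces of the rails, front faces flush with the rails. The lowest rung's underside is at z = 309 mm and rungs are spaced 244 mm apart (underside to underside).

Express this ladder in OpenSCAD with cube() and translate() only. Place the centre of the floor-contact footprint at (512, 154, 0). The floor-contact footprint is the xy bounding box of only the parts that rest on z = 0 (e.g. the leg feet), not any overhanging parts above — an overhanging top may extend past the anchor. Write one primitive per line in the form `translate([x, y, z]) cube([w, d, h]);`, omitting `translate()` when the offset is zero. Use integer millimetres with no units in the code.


// rung span = 406 - 2*32 = 342
// rung[k] z = 309 + k*244
translate([309, 123, 0]) cube([32, 62, 1979]);
translate([683, 123, 0]) cube([32, 62, 1979]);
translate([341, 123, 309]) cube([342, 62, 27]);
translate([341, 123, 553]) cube([342, 62, 27]);
translate([341, 123, 797]) cube([342, 62, 27]);
translate([341, 123, 1041]) cube([342, 62, 27]);
translate([341, 123, 1285]) cube([342, 62, 27]);
translate([341, 123, 1529]) cube([342, 62, 27]);
translate([341, 123, 1773]) cube([342, 62, 27]);


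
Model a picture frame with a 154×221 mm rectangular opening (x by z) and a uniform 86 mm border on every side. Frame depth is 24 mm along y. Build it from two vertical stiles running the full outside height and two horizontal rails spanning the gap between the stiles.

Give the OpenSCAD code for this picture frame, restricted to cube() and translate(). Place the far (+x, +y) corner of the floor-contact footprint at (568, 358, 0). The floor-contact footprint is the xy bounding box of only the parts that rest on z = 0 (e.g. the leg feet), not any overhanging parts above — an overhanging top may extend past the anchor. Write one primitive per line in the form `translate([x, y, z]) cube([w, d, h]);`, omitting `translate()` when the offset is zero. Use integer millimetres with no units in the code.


translate([242, 334, 0]) cube([86, 24, 393]);
translate([482, 334, 0]) cube([86, 24, 393]);
translate([328, 334, 0]) cube([154, 24, 86]);
translate([328, 334, 307]) cube([154, 24, 86]);


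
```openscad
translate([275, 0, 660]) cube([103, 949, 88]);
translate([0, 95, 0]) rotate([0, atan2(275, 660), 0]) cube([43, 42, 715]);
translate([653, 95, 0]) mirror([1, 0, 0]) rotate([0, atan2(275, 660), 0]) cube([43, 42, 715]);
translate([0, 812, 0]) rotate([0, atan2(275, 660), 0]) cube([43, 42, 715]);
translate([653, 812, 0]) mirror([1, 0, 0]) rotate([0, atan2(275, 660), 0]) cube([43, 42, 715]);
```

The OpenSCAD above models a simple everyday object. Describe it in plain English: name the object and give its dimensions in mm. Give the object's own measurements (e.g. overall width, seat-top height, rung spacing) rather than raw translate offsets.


A sawhorse. A 103×949×88 mm beam (x, y, z) sits on two A-frame leg pairs. Each pair is two raked legs of 43×42 mm section (42 mm along y) splaying symmetrically in x. Each leg rises 660 mm vertically over 275 mm of horizontal reach and is 715 mm long along its own axis. Every leg's outer bottom edge rests on the floor and its outer top edge meets a bottom edge of the beam — the left legs (tilting toward +x) meet the beam's −x bottom edge, the right legs (their mirror images, tilting toward −x) meet its +x bottom edge — so the leg tops tuck under the beam, the beam's underside is 660 mm above the floor, and the feet are 653 mm apart outside-to-outside with the beam centred between them. The two leg pairs are set in 95 mm from either end of the beam.


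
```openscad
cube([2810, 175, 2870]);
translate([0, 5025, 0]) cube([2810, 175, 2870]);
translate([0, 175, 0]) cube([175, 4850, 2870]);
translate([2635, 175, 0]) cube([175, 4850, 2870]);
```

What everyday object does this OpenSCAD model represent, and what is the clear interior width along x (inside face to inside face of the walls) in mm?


A house (or room) frame. The interior width is 2460 mm.

Four 2870 mm walls enclosing a rectangle with no floor or roof — a room or house frame. Outside width is 2810 mm and wall thickness is 175 mm, so the interior width is 2810 − 2 × 175 = 2460 mm.


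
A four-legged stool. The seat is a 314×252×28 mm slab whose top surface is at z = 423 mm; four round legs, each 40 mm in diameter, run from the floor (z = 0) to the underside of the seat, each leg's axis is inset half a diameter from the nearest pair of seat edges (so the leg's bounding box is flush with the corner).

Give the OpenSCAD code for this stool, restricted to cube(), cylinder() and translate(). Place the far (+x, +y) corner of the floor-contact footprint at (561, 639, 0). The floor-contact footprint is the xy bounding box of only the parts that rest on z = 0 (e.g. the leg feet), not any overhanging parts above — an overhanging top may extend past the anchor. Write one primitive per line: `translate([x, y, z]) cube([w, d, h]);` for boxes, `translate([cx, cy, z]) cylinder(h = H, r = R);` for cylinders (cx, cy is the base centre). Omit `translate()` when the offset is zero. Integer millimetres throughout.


// leg_h = 423 - 28 = 395
translate([247, 387, 395]) cube([314, 252, 28]);
translate([267, 407, 0]) cylinder(h = 395, r = 20);
translate([541, 407, 0]) cylinder(h = 395, r = 20);
translate([267, 619, 0]) cylinder(h = 395, r = 20);
translate([541, 619, 0]) cylinder(h = 395, r = 20);


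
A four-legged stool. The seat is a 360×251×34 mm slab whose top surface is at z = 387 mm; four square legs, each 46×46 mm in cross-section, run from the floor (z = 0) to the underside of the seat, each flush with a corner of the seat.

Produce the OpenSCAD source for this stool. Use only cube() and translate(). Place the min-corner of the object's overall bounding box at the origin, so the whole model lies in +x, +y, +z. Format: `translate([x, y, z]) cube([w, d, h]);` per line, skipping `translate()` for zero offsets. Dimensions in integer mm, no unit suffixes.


translate([0, 0, 353]) cube([360, 251, 34]);
cube([46, 46, 353]);
translate([314, 0, 0]) cube([46, 46, 353]);
translate([0, 205, 0]) cube([46, 46, 353]);
translate([314, 205, 0]) cube([46, 46, 353]);


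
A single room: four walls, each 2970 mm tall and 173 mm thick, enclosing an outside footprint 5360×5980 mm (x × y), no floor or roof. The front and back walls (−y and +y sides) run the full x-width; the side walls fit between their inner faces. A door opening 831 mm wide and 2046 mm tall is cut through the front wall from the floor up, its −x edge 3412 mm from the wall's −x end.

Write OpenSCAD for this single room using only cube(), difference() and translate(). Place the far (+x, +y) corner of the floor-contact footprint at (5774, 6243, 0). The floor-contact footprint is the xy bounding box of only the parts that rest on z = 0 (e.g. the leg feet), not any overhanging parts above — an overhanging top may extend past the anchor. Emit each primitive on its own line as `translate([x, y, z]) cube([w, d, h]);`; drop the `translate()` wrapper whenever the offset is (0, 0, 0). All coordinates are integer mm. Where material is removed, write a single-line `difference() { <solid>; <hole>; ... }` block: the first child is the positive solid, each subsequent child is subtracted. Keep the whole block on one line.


difference() { translate([414, 263, 0]) cube([5360, 173, 2970]); translate([3826, 263, 0]) cube([831, 173, 2046]); }
translate([414, 6070, 0]) cube([5360, 173, 2970]);
translate([414, 436, 0]) cube([173, 5634, 2970]);
translate([5601, 436, 0]) cube([173, 5634, 2970]);


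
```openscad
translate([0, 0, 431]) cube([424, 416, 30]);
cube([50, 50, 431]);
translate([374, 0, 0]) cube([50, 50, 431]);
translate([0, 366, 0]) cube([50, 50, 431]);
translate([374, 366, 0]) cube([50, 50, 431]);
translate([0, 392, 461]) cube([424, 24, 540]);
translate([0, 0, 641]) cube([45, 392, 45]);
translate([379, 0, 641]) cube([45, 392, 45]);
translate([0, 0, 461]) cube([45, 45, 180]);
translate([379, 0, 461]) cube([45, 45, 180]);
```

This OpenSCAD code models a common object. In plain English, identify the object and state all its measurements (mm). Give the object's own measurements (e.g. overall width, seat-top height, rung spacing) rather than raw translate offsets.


A chair. The seat is a 424×416×30 mm slab with its top at z = 461 mm, on four 50×50 mm corner legs (flush with the seat edges, standing on z = 0). A flat backrest 24 mm thick, 540 mm tall, spans the full seat width and rises from the seat top along its +y edge, rear face flush with the rear of the seat. Two armrests of 45×45 mm section run along each side from the seat's front edge to the front of the backrest, top faces 225 mm above the seat top and outer faces flush with the seat's x-edges; a 45×45 mm post under the front of each armrest stands on the seat at the front corner.


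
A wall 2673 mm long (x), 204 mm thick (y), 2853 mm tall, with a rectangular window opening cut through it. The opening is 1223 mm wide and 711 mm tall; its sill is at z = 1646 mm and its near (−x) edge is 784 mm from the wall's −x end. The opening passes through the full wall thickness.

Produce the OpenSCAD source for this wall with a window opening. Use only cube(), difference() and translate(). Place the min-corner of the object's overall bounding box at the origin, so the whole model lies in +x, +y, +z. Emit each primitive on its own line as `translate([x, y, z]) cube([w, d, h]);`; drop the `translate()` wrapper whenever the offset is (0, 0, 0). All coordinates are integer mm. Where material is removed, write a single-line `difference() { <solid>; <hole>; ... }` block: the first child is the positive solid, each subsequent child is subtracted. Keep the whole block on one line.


difference() { cube([2673, 204, 2853]); translate([784, 0, 1646]) cube([1223, 204, 711]); }


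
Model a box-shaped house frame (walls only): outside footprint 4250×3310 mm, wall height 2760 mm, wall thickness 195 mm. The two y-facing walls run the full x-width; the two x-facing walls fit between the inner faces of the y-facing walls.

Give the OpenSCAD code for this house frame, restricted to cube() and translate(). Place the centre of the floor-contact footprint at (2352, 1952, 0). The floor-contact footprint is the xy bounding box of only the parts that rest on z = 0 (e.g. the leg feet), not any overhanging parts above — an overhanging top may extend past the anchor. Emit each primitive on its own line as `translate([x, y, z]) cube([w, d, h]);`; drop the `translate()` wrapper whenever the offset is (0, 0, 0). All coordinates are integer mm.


translate([227, 297, 0]) cube([4250, 195, 2760]);
translate([227, 3412, 0]) cube([4250, 195, 2760]);
translate([227, 492, 0]) cube([195, 2920, 2760]);
translate([4282, 492, 0]) cube([195, 2920, 2760]);


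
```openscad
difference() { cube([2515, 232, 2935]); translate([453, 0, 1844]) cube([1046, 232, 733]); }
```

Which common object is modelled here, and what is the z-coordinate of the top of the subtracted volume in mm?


A wall with a window opening. The window head height is 2577 mm.

A wall with a rectangular opening subtracted — a window. Sill at z = 1844, opening 733 mm tall, so the head is at 1844 + 733 = 2577 mm.


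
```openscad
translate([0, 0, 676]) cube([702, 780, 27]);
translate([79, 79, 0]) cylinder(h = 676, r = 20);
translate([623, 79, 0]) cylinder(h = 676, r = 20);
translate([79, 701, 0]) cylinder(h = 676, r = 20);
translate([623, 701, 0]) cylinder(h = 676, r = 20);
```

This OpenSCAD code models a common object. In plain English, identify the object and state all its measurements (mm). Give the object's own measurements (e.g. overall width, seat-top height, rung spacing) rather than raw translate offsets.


A rectangular dining table. The top is 702×780×27 mm with its upper surface at z = 703 mm. It stands on four round legs of 40 mm diameter, each leg's bounding box inset 59 mm from the nearest pair of top edges, running from the floor to the underside of the top.


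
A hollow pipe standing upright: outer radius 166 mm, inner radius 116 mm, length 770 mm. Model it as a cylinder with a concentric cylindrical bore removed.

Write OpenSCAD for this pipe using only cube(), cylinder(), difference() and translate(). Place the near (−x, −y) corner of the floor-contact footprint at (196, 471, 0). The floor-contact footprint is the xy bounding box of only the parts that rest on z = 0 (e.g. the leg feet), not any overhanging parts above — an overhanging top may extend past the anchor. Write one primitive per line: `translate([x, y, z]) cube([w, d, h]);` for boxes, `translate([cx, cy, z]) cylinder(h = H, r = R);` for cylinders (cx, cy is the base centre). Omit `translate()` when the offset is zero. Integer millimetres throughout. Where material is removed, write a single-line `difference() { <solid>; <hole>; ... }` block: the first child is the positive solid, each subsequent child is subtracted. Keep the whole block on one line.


difference() { translate([362, 637, 0]) cylinder(h = 770, r = 166); translate([362, 637, 0]) cylinder(h = 770, r = 116); }


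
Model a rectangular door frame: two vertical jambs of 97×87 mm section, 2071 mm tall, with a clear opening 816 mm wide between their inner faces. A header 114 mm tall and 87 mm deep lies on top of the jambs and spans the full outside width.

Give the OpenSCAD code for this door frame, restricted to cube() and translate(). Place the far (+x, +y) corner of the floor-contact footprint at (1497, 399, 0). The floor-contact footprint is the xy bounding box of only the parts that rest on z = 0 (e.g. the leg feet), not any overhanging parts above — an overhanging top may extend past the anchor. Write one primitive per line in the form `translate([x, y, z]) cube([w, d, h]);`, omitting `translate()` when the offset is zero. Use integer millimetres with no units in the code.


translate([487, 312, 0]) cube([97, 87, 2071]);
translate([1400, 312, 0]) cube([97, 87, 2071]);
translate([487, 312, 2071]) cube([1010, 87, 114]);


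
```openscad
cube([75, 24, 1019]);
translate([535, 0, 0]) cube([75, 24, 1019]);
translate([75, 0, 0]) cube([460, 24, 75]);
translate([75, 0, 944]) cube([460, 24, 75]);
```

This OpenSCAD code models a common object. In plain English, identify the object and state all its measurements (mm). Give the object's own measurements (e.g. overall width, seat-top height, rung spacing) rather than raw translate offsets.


A rectangular picture frame lying in the x–z plane (depth along y). The opening is 460 mm wide (x) by 869 mm tall (z), surrounded by a border 75 mm wide on all four sides. The frame is 24 mm deep and is made of two full-height vertical stiles with two horizontal rails fitted between them.


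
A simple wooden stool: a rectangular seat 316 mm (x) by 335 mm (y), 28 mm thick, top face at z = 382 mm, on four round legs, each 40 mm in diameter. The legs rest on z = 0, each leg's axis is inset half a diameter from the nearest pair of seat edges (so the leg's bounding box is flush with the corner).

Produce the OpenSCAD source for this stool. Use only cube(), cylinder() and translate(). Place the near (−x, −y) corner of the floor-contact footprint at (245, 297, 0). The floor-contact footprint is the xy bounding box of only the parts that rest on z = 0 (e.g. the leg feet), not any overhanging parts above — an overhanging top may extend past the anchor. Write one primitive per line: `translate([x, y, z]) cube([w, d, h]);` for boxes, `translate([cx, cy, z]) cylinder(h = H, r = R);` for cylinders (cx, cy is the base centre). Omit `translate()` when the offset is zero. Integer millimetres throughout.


translate([245, 297, 354]) cube([316, 335, 28]);
translate([265, 317, 0]) cylinder(h = 354, r = 20);
translate([541, 317, 0]) cylinder(h = 354, r = 20);
translate([265, 612, 0]) cylinder(h = 354, r = 20);
translate([541, 612, 0]) cylinder(h = 354, r = 20);


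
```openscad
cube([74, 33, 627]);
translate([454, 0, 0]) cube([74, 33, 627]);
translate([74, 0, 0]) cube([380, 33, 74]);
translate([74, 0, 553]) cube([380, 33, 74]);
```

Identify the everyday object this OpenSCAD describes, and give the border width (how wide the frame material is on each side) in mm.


A picture frame. The border width is 74 mm.

Four thin pieces enclosing a rectangular opening — a picture frame. The two full-height stiles are 627 mm tall; the top rail sits at z = 553 and is 74 mm tall, so the border above the opening is 627 − 553 = 74 mm, matching the stile x-width.


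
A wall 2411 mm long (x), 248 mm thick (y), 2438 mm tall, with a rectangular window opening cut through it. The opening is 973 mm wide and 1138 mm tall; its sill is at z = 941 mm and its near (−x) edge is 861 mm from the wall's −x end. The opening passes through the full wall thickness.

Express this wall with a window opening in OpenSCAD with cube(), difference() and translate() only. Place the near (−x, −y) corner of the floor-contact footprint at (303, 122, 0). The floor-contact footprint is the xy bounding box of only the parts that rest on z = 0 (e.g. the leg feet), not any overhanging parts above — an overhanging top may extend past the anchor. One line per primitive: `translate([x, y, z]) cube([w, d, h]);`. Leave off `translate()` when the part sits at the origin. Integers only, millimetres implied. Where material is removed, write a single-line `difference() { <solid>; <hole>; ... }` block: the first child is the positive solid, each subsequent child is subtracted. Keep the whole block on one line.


difference() { translate([303, 122, 0]) cube([2411, 248, 2438]); translate([1164, 122, 941]) cube([973, 248, 1138]); }


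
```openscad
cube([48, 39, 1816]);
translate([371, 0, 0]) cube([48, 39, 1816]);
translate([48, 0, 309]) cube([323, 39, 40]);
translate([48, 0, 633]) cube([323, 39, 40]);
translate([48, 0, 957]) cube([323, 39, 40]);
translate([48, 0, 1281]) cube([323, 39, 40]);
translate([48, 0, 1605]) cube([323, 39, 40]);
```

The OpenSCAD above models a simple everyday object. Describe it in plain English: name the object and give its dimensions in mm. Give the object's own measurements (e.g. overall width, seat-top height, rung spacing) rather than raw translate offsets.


A straight ladder. Two 48×39 mm vertical rails, 1816 mm tall, stand 419 mm apart (outside-to-outside) with their front faces coplanar on the −y side. 5 rungs, each 39 mm deep and 40 mm tall, span between the inner faces of the rails, front faces flush with the rails. The lowest rung's underside is at z = 309 mm and rungs are spaced 324 mm apart (underside to underside).


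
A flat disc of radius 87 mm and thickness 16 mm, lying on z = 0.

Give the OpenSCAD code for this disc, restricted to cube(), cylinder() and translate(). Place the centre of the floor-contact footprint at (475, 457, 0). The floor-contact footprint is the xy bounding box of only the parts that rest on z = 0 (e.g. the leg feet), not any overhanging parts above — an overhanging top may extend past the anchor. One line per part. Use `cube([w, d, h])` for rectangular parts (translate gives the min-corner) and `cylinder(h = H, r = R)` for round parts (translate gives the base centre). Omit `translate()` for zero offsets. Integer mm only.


translate([475, 457, 0]) cylinder(h = 16, r = 87);


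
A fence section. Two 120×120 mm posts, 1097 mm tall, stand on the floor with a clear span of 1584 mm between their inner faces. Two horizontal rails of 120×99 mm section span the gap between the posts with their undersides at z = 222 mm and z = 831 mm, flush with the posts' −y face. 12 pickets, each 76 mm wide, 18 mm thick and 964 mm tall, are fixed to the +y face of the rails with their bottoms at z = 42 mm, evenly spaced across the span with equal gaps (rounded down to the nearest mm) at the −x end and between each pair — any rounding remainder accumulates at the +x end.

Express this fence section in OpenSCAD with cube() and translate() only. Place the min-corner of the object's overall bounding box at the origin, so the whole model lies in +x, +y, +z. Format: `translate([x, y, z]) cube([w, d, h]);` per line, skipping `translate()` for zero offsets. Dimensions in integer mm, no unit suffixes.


cube([120, 120, 1097]);
translate([1704, 0, 0]) cube([120, 120, 1097]);
translate([120, 0, 222]) cube([1584, 120, 99]);
translate([120, 0, 831]) cube([1584, 120, 99]);
translate([171, 120, 42]) cube([76, 18, 964]);
translate([298, 120, 42]) cube([76, 18, 964]);
translate([425, 120, 42]) cube([76, 18, 964]);
translate([552, 120, 42]) cube([76, 18, 964]);
translate([679, 120, 42]) cube([76, 18, 964]);
translate([806, 120, 42]) cube([76, 18, 964]);
translate([933, 120, 42]) cube([76, 18, 964]);
translate([1060, 120, 42]) cube([76, 18, 964]);
translate([1187, 120, 42]) cube([76, 18, 964]);
translate([1314, 120, 42]) cube([76, 18, 964]);
translate([1441, 120, 42]) cube([76, 18, 964]);
translate([1568, 120, 42]) cube([76, 18, 964]);


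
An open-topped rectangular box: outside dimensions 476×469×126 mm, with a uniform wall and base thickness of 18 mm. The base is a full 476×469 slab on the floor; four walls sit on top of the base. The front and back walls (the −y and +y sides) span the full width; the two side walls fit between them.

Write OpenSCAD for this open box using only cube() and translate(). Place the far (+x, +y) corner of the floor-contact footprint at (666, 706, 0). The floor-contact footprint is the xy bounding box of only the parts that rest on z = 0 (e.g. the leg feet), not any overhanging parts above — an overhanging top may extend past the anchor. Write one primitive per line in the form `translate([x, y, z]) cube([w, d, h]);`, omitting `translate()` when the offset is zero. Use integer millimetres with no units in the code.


translate([190, 237, 0]) cube([476, 469, 18]);
translate([190, 237, 18]) cube([476, 18, 108]);
translate([190, 688, 18]) cube([476, 18, 108]);
translate([190, 255, 18]) cube([18, 433, 108]);
translate([648, 255, 18]) cube([18, 433, 108]);
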